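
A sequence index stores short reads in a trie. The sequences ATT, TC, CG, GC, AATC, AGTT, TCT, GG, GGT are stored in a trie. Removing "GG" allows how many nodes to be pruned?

0

Walk "GG" from the leaf back toward the root, removing each node that no remaining word uses.
Every node on "GG" is still needed (e.g. by "GGT"), so nothing is freed.
Nodes removed: 0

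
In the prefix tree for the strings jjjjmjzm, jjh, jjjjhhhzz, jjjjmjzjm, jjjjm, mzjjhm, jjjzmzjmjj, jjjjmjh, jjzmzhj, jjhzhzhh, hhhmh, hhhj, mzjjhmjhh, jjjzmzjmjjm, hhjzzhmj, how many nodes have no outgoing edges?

Leaves are exactly the stored words that no other stored word extends.
Those words: "hhhj", "hhhmh", "hhjzzhmj", "jjhzhzhh", "jjjjhhhzz", "jjjjmjh", "jjjjmjzjm", "jjjjmjzm", "jjjzmzjmjjm", "jjzmzhj", "mzjjhmjhh"
Leaf count: 11

11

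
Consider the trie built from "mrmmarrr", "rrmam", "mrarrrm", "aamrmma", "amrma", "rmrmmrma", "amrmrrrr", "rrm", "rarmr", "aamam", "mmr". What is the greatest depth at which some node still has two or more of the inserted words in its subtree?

Equivalently: take the maximum, over all pairs, of their longest common prefix length.
"amrma" and "amrmrrrr" agree on "amrm" (4 characters) before diverging; nothing deeper is shared.
Longest shared-prefix length: 4

4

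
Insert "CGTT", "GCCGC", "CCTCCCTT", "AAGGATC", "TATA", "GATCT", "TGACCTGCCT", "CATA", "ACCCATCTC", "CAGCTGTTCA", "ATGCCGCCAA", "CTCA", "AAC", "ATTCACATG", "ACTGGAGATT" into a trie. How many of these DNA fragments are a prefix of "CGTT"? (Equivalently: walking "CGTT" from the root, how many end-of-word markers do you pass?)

Walk "CGTT" from the root; an end-of-word marker is hit whenever a stored word is a prefix of "CGTT".
Prefixes of the query that are stored words: "CGTT"
Count: 1

1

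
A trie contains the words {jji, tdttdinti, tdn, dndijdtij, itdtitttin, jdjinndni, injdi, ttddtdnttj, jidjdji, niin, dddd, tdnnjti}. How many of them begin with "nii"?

Traverse to the node for "nii", then collect every word in that subtree.
Words under "nii": niin
Count: 1

1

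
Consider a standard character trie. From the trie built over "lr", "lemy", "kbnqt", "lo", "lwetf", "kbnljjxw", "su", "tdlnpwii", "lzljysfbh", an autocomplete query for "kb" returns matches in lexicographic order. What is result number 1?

Filter for "kb…" and sort: "kbnljjxw", "kbnqt"
Position 1: kbnljjxw

kbnljjxw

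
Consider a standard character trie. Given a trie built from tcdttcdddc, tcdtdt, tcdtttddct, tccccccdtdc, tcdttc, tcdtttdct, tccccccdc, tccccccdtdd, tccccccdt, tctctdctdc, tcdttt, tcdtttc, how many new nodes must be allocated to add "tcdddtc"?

4

The longest prefix of "tcdddtc" already in the trie is "tcd" (length 3).
Each of the 4 remaining characters creates one node.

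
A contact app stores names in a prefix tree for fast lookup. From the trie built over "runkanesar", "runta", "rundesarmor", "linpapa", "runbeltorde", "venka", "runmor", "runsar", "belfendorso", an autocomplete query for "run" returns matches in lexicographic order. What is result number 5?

runsar

Words with prefix "run", in lexicographic order: "runbeltorde", "rundesarmor", "runkanesar", "runmor", "runsar", "runta"
Position 5: runsar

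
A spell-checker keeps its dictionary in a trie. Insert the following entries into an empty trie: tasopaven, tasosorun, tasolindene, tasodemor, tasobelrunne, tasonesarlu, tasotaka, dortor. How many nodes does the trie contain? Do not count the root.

Trace insertions, counting only characters that open a new branch:
  "tasopaven" → 9 new (t, a, s, o, p, a, v, e, n)
  "tasosorun" → prefix "taso" already present; 5 new (s, o, r, u, n)
  "tasolindene" → prefix "taso" already present; 7 new (l, i, n, d, e, n, e)
  "tasodemor" → prefix "taso" already present; 5 new (d, e, m, o, r)
  "tasobelrunne" → prefix "taso" already present; 8 new (b, e, l, r, u, n, n, e)
  "tasonesarlu" → prefix "taso" already present; 7 new (n, e, s, a, r, l, u)
  "tasotaka" → prefix "taso" already present; 4 new (t, a, k, a)
  "dortor" → 6 new (d, o, r, t, o, r)
Total nodes = 9 + 5 + 7 + 5 + 8 + 7 + 4 + 6 = 51

51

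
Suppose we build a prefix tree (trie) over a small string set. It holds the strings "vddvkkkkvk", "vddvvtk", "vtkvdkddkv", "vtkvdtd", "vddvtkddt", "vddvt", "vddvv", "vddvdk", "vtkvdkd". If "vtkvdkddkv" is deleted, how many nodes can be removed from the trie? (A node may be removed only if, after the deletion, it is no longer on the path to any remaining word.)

Walk "vtkvdkddkv" from the leaf back toward the root, removing each node that no remaining word uses.
The suffix "dkv" (3 nodes) is used only by "vtkvdkddkv"; "vtkvdkd" is itself a stored word, so pruning stops there.
Nodes removed: 3

3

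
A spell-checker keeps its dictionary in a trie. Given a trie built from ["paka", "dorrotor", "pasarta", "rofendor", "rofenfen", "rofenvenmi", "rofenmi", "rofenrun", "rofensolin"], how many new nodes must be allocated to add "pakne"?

2

Walking "pakne" from the root, the first 3 characters ("pak") follow existing edges; "n" is the first miss.
New nodes needed: |"pakne"| − 3 = 5 − 3 = 2.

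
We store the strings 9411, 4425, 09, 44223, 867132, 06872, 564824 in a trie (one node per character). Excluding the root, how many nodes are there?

28

Trace insertions, counting only characters that open a new branch:
  "9411" → 4 new (9, 4, 1, 1)
  "4425" → 4 new (4, 4, 2, 5)
  "09" → 2 new (0, 9)
  "44223" → prefix "442" already present; 2 new (2, 3)
  "867132" → 6 new (8, 6, 7, 1, 3, 2)
  "06872" → prefix "0" already present; 4 new (6, 8, 7, 2)
  "564824" → 6 new (5, 6, 4, 8, 2, 4)
Total nodes = 4 + 4 + 2 + 2 + 6 + 4 + 6 = 28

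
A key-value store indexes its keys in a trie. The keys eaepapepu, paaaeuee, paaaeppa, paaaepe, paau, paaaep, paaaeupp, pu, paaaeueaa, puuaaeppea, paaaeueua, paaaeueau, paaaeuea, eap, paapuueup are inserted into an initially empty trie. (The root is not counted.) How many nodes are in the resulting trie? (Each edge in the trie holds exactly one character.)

Trace insertions, counting only characters that open a new branch:
  "eaepapepu" → 9 new (e, a, e, p, a, p, e, p, u)
  "paaaeuee" → 8 new (p, a, a, a, e, u, e, e)
  "paaaeppa" → prefix "paaae" already present; 3 new (p, p, a)
  "paaaepe" → prefix "paaaep" already present; 1 new (e)
  "paau" → prefix "paa" already present; 1 new (u)
  "paaaep" → prefix "paaaep" already present; 0 new (none)
  "paaaeupp" → prefix "paaaeu" already present; 2 new (p, p)
  "pu" → prefix "p" already present; 1 new (u)
  "paaaeueaa" → prefix "paaaeue" already present; 2 new (a, a)
  "puuaaeppea" → prefix "pu" already present; 8 new (u, a, a, e, p, p, e, a)
  "paaaeueua" → prefix "paaaeue" already present; 2 new (u, a)
  "paaaeueau" → prefix "paaaeuea" already present; 1 new (u)
  "paaaeuea" → prefix "paaaeuea" already present; 0 new (none)
  "eap" → prefix "ea" already present; 1 new (p)
  "paapuueup" → prefix "paa" already present; 6 new (p, u, u, e, u, p)
Total nodes = 9 + 8 + 3 + 1 + 1 + 0 + 2 + 1 + 2 + 8 + 2 + 1 + 0 + 1 + 6 = 45

45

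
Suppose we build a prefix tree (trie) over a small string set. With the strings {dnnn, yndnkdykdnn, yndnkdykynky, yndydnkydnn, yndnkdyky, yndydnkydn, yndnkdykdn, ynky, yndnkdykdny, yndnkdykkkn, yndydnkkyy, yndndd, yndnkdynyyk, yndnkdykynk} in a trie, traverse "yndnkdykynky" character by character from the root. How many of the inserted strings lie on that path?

3

Traverse "yndnkdykynky" character by character; count nodes along the way that are marked as word ends.
Prefixes of the query that are stored words: "yndnkdyky", "yndnkdykynk", "yndnkdykynky"
Count: 3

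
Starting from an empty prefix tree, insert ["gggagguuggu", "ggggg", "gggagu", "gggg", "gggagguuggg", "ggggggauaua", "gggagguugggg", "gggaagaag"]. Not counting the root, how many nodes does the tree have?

27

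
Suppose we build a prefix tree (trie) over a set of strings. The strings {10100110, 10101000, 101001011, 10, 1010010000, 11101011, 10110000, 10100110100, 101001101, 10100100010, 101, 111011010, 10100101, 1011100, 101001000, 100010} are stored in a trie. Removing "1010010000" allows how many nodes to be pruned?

Walk "1010010000" from the leaf back toward the root, removing each node that no remaining word uses.
The suffix "0" (1 node) is used only by "1010010000"; the node for "101001000" still has the child "1", so pruning stops there.
Nodes removed: 1

1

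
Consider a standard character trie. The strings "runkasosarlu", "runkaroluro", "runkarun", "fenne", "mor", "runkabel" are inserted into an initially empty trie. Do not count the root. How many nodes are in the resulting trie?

31

Trace insertions, counting only characters that open a new branch:
  "runkasosarlu" → 12 new (r, u, n, k, a, s, o, s, a, r, l, u)
  "runkaroluro" → prefix "runka" already present; 6 new (r, o, l, u, r, o)
  "runkarun" → prefix "runkar" already present; 2 new (u, n)
  "fenne" → 5 new (f, e, n, n, e)
  "mor" → 3 new (m, o, r)
  "runkabel" → prefix "runka" already present; 3 new (b, e, l)
Total nodes = 12 + 6 + 2 + 5 + 3 + 3 = 31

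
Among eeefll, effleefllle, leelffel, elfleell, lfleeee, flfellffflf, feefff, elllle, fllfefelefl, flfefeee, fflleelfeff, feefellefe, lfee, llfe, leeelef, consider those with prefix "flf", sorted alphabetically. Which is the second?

Words with prefix "flf", in lexicographic order: "flfefeee", "flfellffflf"
Position 2: flfellffflf

flfellffflf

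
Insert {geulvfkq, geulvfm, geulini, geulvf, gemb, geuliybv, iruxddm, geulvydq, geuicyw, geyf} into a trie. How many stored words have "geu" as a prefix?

Walk to "geu"; the words in its subtree are exactly those with that prefix.
Words under "geu": geuicyw, geulini, geuliybv, geulvf, geulvfkq, geulvfm, geulvydq
Count: 7

7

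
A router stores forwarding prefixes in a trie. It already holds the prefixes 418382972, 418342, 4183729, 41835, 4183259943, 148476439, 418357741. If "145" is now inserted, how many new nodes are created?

1

The longest prefix of "145" already in the trie is "14" (length 2).
Each of the 1 remaining characters creates one node.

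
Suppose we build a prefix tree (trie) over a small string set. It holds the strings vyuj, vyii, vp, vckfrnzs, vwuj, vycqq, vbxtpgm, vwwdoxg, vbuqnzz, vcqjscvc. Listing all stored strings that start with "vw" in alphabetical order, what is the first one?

vwuj

Filter for "vw…" and sort: "vwuj", "vwwdoxg"
The 1st is vwuj.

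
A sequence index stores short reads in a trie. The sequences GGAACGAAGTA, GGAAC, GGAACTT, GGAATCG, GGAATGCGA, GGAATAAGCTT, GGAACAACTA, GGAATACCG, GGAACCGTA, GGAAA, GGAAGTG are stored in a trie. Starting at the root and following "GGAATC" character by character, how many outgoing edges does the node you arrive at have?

Follow the path "GGAATC" to its node, then look at its outgoing edges.
Characters that immediately follow "GGAATC" among the stored strings: {G}.
That node has 1 child edge.

1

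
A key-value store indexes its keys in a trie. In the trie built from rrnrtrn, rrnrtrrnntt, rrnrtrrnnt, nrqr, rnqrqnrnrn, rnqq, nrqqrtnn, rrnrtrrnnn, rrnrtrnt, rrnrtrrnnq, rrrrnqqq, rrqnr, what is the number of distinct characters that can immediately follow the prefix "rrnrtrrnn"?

The children of the "rrnrtrrnn" node are the distinct next characters among strings starting with "rrnrtrrnn".
Characters that immediately follow "rrnrtrrnn" among the stored strings: {n, q, t}.
That node has 3 child edges.

3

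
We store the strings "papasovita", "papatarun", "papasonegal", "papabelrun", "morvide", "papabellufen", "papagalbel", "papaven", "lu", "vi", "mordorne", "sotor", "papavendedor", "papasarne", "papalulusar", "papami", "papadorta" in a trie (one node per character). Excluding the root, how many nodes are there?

84

Insert word by word; a character creates a node only if that edge doesn't already exist:
  "papasovita" → 10 new (p, a, p, a, s, o, v, i, t, a)
  "papatarun" → prefix "papa" already present; 5 new (t, a, r, u, n)
  "papasonegal" → prefix "papaso" already present; 5 new (n, e, g, a, l)
  "papabelrun" → prefix "papa" already present; 6 new (b, e, l, r, u, n)
  "morvide" → 7 new (m, o, r, v, i, d, e)
  "papabellufen" → prefix "papabel" already present; 5 new (l, u, f, e, n)
  "papagalbel" → prefix "papa" already present; 6 new (g, a, l, b, e, l)
  "papaven" → prefix "papa" already present; 3 new (v, e, n)
  "lu" → 2 new (l, u)
  "vi" → 2 new (v, i)
  "mordorne" → prefix "mor" already present; 5 new (d, o, r, n, e)
  "sotor" → 5 new (s, o, t, o, r)
  "papavendedor" → prefix "papaven" already present; 5 new (d, e, d, o, r)
  "papasarne" → prefix "papas" already present; 4 new (a, r, n, e)
  "papalulusar" → prefix "papa" already present; 7 new (l, u, l, u, s, a, r)
  "papami" → prefix "papa" already present; 2 new (m, i)
  "papadorta" → prefix "papa" already present; 5 new (d, o, r, t, a)
Total nodes = 10 + 5 + 5 + 6 + 7 + 5 + 6 + 3 + 2 + 2 + 5 + 5 + 5 + 4 + 7 + 2 + 5 = 84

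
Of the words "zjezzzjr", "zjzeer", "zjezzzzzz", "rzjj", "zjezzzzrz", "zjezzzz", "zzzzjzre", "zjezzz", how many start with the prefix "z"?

7

Walk to "z"; the words in its subtree are exactly those with that prefix.
Matches: "zjezzz", "zjezzzjr", "zjezzzz", "zjezzzzrz", "zjezzzzzz", "zjzeer", "zzzzjzre"
Count: 7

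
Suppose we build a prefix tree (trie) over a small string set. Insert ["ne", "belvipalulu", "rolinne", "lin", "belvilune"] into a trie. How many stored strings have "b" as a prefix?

Traverse to the node for "b", then collect every word in that subtree.
Matches: "belvilune", "belvipalulu"
Count: 2

2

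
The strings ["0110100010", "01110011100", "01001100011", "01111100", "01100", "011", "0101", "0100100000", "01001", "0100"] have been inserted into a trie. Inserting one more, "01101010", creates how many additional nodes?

2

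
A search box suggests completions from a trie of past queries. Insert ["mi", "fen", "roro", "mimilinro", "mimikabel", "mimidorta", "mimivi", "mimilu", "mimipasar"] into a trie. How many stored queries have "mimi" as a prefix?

Walk to "mimi"; the words in its subtree are exactly those with that prefix.
Words under "mimi": mimidorta, mimikabel, mimilinro, mimilu, mimipasar, mimivi
Count: 6

6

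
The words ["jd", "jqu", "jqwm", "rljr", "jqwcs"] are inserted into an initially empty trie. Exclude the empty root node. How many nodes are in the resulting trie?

12

Trie structure (* marks end of a word):
(root)
├─ j
│  ├─ d *
│  └─ q
│     ├─ u *
│     └─ w
│        ├─ c
│        │  └─ s *
│        └─ m *
└─ r
   └─ l
      └─ j
         └─ r *
Counting every labelled node above: 12.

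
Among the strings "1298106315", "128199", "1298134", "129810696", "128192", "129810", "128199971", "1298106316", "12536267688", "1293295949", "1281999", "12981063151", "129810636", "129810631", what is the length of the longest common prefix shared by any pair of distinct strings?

10

Equivalently: take the maximum, over all pairs, of their longest common prefix length.
e.g. "1298106315" and "12981063151" share the prefix "1298106315" of length 10; no pair shares a longer one.
Longest shared-prefix length: 10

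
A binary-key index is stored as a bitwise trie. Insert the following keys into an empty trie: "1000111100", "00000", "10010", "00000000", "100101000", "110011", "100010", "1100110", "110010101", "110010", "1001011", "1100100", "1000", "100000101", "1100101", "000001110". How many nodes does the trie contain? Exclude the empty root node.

For each word, the new-node count is its length minus the longest prefix already in the trie:
  "1000111100" → 10 new (1, 0, 0, 0, 1, 1, 1, 1, 0, 0)
  "00000" → 5 new (0, 0, 0, 0, 0)
  "10010" → prefix "100" already present; 2 new (1, 0)
  "00000000" → prefix "00000" already present; 3 new (0, 0, 0)
  "100101000" → prefix "10010" already present; 4 new (1, 0, 0, 0)
  "110011" → prefix "1" already present; 5 new (1, 0, 0, 1, 1)
  "100010" → prefix "10001" already present; 1 new (0)
  "1100110" → prefix "110011" already present; 1 new (0)
  "110010101" → prefix "11001" already present; 4 new (0, 1, 0, 1)
  "110010" → prefix "110010" already present; 0 new (none)
  "1001011" → prefix "100101" already present; 1 new (1)
  "1100100" → prefix "110010" already present; 1 new (0)
  "1000" → prefix "1000" already present; 0 new (none)
  "100000101" → prefix "1000" already present; 5 new (0, 0, 1, 0, 1)
  "1100101" → prefix "1100101" already present; 0 new (none)
  "000001110" → prefix "00000" already present; 4 new (1, 1, 1, 0)
Total nodes = 10 + 5 + 2 + 3 + 4 + 5 + 1 + 1 + 4 + 0 + 1 + 1 + 0 + 5 + 0 + 4 = 46

46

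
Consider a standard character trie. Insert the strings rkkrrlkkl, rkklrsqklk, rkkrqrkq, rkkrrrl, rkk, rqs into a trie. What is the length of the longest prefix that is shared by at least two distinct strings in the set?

5

The deepest shared node is where two words last agree before diverging.
e.g. "rkkrrlkkl" and "rkkrrrl" share the prefix "rkkrr" of length 5; no pair shares a longer one.
Longest shared-prefix length: 5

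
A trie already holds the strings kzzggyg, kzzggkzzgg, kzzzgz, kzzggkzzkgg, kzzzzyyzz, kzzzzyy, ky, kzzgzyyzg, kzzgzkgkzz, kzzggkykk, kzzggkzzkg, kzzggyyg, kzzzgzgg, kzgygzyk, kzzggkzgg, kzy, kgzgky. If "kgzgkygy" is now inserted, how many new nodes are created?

The longest prefix of "kgzgkygy" already in the trie is "kgzgky" (length 6).
Each of the 2 remaining characters creates one node.

2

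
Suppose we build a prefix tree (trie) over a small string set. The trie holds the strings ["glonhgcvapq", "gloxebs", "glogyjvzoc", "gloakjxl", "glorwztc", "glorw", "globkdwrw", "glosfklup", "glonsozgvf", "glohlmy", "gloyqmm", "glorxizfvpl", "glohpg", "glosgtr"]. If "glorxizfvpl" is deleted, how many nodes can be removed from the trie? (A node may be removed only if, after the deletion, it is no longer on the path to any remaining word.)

7

After clearing the end-marker at "glorxizfvpl", prune upward until reaching a node still needed by another word.
The suffix "xizfvpl" (7 nodes) is used only by "glorxizfvpl"; the node for "glor" still has the child "w", so pruning stops there.
Nodes removed: 7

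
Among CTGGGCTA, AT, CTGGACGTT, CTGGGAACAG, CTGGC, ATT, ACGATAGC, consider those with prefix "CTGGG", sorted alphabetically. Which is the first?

DFS of the "CTGGG" subtree visits, in order: "CTGGGAACAG", "CTGGGCTA"
The 1st is CTGGGAACAG.

CTGGGAACAG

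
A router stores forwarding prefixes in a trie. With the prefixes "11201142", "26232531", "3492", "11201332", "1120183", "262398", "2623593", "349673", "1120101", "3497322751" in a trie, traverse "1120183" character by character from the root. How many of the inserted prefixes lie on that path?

Walk "1120183" from the root; an end-of-word marker is hit whenever a stored word is a prefix of "1120183".
Prefixes of the query that are stored words: "1120183"
Count: 1

1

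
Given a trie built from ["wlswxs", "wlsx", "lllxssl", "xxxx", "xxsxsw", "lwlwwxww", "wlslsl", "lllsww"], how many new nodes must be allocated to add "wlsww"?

1

"wlsw" is already a path in the trie; the remaining "w" must be added.
New nodes needed: |"wlsww"| − 4 = 5 − 4 = 1.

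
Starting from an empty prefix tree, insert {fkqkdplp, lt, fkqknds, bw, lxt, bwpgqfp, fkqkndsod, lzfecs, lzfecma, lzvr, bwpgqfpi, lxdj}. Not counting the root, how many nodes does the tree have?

36

Trie structure (* marks end of a word):
(root)
├─ b
│  └─ w *
│     └─ p
│        └─ g
│           └─ q
│              └─ f
│                 └─ p *
│                    └─ i *
├─ f
│  └─ k
│     └─ q
│        └─ k
│           ├─ d
│           │  └─ p
│           │     └─ l
│           │        └─ p *
│           └─ n
│              └─ d
│                 └─ s *
│                    └─ o
│                       └─ d *
└─ l
   ├─ t *
   ├─ x
   │  ├─ d
   │  │  └─ j *
   │  └─ t *
   └─ z
      ├─ f
      │  └─ e
      │     └─ c
      │        ├─ m
      │        │  └─ a *
      │        └─ s *
      └─ v
         └─ r *
Counting every labelled node above: 36.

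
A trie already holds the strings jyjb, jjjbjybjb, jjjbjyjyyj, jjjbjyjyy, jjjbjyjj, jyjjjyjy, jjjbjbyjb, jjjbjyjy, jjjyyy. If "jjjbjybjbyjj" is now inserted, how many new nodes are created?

3

The longest prefix of "jjjbjybjbyjj" already in the trie is "jjjbjybjb" (length 9).
So 12 − 9 = 3 new nodes.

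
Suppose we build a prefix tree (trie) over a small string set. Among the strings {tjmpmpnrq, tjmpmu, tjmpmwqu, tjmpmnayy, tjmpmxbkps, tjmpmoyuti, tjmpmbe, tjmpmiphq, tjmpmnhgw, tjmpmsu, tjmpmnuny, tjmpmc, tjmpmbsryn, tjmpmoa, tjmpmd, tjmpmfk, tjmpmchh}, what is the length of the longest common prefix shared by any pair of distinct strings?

6

The deepest shared node is where two words last agree before diverging.
"tjmpmbe" and "tjmpmbsryn" agree on "tjmpmb" (6 characters) before diverging; nothing deeper is shared.
Longest shared-prefix length: 6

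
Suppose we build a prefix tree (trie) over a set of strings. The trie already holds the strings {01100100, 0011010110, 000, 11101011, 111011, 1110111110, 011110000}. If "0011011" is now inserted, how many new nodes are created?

1

"001101" is already a path in the trie; the remaining "1" must be added.
New nodes needed: |"0011011"| − 6 = 7 − 6 = 1.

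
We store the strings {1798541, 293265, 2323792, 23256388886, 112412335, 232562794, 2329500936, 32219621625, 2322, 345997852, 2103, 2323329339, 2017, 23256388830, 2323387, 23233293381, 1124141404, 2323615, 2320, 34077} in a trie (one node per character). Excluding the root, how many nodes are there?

96

For each word, the new-node count is its length minus the longest prefix already in the trie:
  "1798541" → 7 new (1, 7, 9, 8, 5, 4, 1)
  "293265" → 6 new (2, 9, 3, 2, 6, 5)
  "2323792" → prefix "2" already present; 6 new (3, 2, 3, 7, 9, 2)
  "23256388886" → prefix "232" already present; 8 new (5, 6, 3, 8, 8, 8, 8, 6)
  "112412335" → prefix "1" already present; 8 new (1, 2, 4, 1, 2, 3, 3, 5)
  "232562794" → prefix "23256" already present; 4 new (2, 7, 9, 4)
  "2329500936" → prefix "232" already present; 7 new (9, 5, 0, 0, 9, 3, 6)
  "32219621625" → 11 new (3, 2, 2, 1, 9, 6, 2, 1, 6, 2, 5)
  "2322" → prefix "232" already present; 1 new (2)
  "345997852" → prefix "3" already present; 8 new (4, 5, 9, 9, 7, 8, 5, 2)
  "2103" → prefix "2" already present; 3 new (1, 0, 3)
  "2323329339" → prefix "2323" already present; 6 new (3, 2, 9, 3, 3, 9)
  "2017" → prefix "2" already present; 3 new (0, 1, 7)
  "23256388830" → prefix "232563888" already present; 2 new (3, 0)
  "2323387" → prefix "23233" already present; 2 new (8, 7)
  "23233293381" → prefix "232332933" already present; 2 new (8, 1)
  "1124141404" → prefix "11241" already present; 5 new (4, 1, 4, 0, 4)
  "2323615" → prefix "2323" already present; 3 new (6, 1, 5)
  "2320" → prefix "232" already present; 1 new (0)
  "34077" → prefix "34" already present; 3 new (0, 7, 7)
Total nodes = 7 + 6 + 6 + 8 + 8 + 4 + 7 + 11 + 1 + 8 + 3 + 6 + 3 + 2 + 2 + 2 + 5 + 3 + 1 + 3 = 96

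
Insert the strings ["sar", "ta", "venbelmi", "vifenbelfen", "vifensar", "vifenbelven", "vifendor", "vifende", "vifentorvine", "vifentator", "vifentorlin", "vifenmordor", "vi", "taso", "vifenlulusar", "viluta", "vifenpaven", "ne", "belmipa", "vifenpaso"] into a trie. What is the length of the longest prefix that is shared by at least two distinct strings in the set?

Look for the deepest trie node that still has at least two words in its subtree.
e.g. "vifenbelfen" and "vifenbelven" share the prefix "vifenbel" of length 8; no pair shares a longer one.
Longest shared-prefix length: 8

8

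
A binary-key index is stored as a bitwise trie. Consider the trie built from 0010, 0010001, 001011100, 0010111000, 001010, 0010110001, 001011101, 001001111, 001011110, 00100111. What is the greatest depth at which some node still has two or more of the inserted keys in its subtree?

The deepest shared node is where two words last agree before diverging.
e.g. "001011100" and "0010111000" share the prefix "001011100" of length 9; no pair shares a longer one.
Longest shared-prefix length: 9

9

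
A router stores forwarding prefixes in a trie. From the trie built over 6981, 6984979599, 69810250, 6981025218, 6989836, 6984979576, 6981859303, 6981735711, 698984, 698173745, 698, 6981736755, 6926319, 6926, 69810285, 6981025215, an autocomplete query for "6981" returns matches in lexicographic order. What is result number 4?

Filter for "6981…" and sort: "6981", "69810250", "6981025215", "6981025218", "69810285", "6981735711", "6981736755", "698173745", "6981859303"
The 4th is 6981025218.

6981025218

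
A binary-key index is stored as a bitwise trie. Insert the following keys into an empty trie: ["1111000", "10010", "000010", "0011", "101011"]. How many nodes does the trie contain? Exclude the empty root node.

23

For each word, the new-node count is its length minus the longest prefix already in the trie:
  "1111000" → 7 new (1, 1, 1, 1, 0, 0, 0)
  "10010" → prefix "1" already present; 4 new (0, 0, 1, 0)
  "000010" → 6 new (0, 0, 0, 0, 1, 0)
  "0011" → prefix "00" already present; 2 new (1, 1)
  "101011" → prefix "10" already present; 4 new (1, 0, 1, 1)
Total nodes = 7 + 4 + 6 + 2 + 4 = 23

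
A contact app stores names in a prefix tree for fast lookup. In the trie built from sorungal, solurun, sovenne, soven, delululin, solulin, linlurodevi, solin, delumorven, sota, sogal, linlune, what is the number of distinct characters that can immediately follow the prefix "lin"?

1

Follow the path "lin" to its node, then look at its outgoing edges.
Characters that immediately follow "lin" among the stored strings: {l}.
That node has 1 child edge.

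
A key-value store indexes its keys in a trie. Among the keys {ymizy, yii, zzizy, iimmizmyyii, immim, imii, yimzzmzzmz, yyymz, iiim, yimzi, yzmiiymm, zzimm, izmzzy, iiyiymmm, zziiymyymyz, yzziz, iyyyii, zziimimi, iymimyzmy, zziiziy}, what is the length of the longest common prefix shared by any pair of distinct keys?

The deepest shared node is where two words last agree before diverging.
e.g. "yimzi" and "yimzzmzzmz" share the prefix "yimz" of length 4; no pair shares a longer one.
Longest shared-prefix length: 4

4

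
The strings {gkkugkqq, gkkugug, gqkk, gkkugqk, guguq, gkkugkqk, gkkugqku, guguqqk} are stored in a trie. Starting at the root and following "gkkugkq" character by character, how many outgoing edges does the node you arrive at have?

Follow the path "gkkugkq" to its node, then look at its outgoing edges.
Characters that immediately follow "gkkugkq" among the stored strings: {k, q}.
That node has 2 child edges.

2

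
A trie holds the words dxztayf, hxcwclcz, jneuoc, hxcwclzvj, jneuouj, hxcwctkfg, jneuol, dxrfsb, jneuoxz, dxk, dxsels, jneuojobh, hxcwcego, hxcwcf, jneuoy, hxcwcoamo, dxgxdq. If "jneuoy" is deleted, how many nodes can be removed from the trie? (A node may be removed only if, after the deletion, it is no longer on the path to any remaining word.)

1

A node on "jneuoy"'s path can go only if nothing else ends at it or branches off below it.
The suffix "y" (1 node) is used only by "jneuoy"; the node for "jneuo" still has the child "c", so pruning stops there.
Nodes removed: 1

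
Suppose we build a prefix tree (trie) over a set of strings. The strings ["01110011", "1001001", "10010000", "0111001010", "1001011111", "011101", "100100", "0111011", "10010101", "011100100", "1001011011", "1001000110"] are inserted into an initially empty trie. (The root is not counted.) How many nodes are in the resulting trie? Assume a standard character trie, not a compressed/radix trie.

36

Trie structure (* marks end of a word):
(root)
├─ 0
│  └─ 1
│     └─ 1
│        └─ 1
│           └─ 0
│              ├─ 0
│              │  └─ 1
│              │     ├─ 0
│              │     │  ├─ 0 *
│              │     │  └─ 1
│              │     │     └─ 0 *
│              │     └─ 1 *
│              └─ 1 *
│                 └─ 1 *
└─ 1
   └─ 0
      └─ 0
         └─ 1
            └─ 0
               ├─ 0 *
               │  ├─ 0
               │  │  ├─ 0 *
               │  │  └─ 1
               │  │     └─ 1
               │  │        └─ 0 *
               │  └─ 1 *
               └─ 1
                  ├─ 0
                  │  └─ 1 *
                  └─ 1
                     ├─ 0
                     │  └─ 1
                     │     └─ 1 *
                     └─ 1
                        └─ 1
                           └─ 1 *
Counting every labelled node above: 36.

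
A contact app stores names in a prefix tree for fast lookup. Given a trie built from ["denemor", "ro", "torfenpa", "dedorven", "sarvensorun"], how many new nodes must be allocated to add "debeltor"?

6

The longest prefix of "debeltor" already in the trie is "de" (length 2).
So 8 − 2 = 6 new nodes.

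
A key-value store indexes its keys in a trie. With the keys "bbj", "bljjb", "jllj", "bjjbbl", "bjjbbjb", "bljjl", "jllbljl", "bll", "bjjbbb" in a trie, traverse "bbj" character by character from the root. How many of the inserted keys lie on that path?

1

Check each prefix of "bbj" against the stored set — each match is an end-marker on the path.
Prefixes of the query that are stored words: "bbj"
Count: 1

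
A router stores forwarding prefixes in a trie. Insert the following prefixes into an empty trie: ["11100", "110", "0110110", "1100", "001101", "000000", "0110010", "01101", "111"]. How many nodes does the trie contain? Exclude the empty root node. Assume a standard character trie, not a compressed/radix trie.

26

Trie structure (* marks end of a word):
(root)
├─ 0
│  ├─ 0
│  │  ├─ 0
│  │  │  └─ 0
│  │  │     └─ 0
│  │  │        └─ 0 *
│  │  └─ 1
│  │     └─ 1
│  │        └─ 0
│  │           └─ 1 *
│  └─ 1
│     └─ 1
│        └─ 0
│           ├─ 0
│           │  └─ 1
│           │     └─ 0 *
│           └─ 1 *
│              └─ 1
│                 └─ 0 *
└─ 1
   └─ 1
      ├─ 0 *
      │  └─ 0 *
      └─ 1 *
         └─ 0
            └─ 0 *
Counting every labelled node above: 26.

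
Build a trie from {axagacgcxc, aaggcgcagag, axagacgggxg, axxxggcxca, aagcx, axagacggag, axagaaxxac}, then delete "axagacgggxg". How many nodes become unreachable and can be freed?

A node on "axagacgggxg"'s path can go only if nothing else ends at it or branches off below it.
The suffix "gxg" (3 nodes) is used only by "axagacgggxg"; the node for "axagacgg" still has the child "a", so pruning stops there.
Nodes removed: 3

3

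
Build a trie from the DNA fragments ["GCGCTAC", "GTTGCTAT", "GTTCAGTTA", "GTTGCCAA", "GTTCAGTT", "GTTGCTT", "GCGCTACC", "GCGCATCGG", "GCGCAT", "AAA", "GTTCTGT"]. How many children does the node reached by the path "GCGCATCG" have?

Follow the path "GCGCATCG" to its node, then look at its outgoing edges.
Distinct next characters after "GCGCATCG": G.
That node has 1 child edge.

1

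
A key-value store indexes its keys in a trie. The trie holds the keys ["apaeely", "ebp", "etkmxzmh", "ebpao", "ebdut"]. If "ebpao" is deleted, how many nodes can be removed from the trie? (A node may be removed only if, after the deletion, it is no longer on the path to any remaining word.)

After clearing the end-marker at "ebpao", prune upward until reaching a node still needed by another word.
The suffix "ao" (2 nodes) is used only by "ebpao"; "ebp" is itself a stored word, so pruning stops there.
Nodes removed: 2

2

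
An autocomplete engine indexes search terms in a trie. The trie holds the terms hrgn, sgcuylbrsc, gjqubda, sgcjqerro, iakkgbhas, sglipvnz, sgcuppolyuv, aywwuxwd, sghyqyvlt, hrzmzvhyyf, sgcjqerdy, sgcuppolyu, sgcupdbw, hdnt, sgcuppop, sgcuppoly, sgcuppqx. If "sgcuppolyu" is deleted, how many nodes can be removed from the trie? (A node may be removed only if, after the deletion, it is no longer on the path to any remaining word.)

0

A node on "sgcuppolyu"'s path can go only if nothing else ends at it or branches off below it.
Every node on "sgcuppolyu" is still needed (e.g. by "sgcuppolyuv"), so nothing is freed.
Nodes removed: 0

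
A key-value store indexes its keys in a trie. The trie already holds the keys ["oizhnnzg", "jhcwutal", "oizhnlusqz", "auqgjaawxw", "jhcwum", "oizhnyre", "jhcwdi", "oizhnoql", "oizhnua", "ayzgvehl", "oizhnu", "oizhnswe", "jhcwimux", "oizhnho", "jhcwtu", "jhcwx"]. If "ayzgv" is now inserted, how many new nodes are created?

0

Every character of "ayzgv" already lies on an existing path (it is a prefix of some stored word).
No new nodes are needed: 0.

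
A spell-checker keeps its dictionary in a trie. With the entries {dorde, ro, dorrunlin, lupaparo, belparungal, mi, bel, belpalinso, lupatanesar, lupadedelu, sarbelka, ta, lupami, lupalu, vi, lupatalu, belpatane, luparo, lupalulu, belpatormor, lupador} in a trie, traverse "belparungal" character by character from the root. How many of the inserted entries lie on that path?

Traverse "belparungal" character by character; count nodes along the way that are marked as word ends.
Prefixes of the query that are stored words: "bel", "belparungal"
Count: 2

2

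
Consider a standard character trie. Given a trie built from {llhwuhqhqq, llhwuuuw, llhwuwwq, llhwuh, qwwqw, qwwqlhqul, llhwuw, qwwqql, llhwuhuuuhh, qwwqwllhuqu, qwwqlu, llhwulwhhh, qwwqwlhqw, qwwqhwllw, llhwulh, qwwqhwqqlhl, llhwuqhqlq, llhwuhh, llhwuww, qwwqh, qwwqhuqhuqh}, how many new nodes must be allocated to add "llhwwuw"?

"llhw" is already a path in the trie; the remaining "wuw" must be added.
So 7 − 4 = 3 new nodes.

3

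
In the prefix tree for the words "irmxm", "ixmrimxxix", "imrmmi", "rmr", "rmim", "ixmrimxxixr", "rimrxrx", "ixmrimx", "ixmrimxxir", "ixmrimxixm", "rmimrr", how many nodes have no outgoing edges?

8

Leaves are exactly the stored words that no other stored word extends.
Those words: "imrmmi", "irmxm", "ixmrimxixm", "ixmrimxxir", "ixmrimxxixr", "rimrxrx", "rmimrr", "rmr"
Leaf count: 8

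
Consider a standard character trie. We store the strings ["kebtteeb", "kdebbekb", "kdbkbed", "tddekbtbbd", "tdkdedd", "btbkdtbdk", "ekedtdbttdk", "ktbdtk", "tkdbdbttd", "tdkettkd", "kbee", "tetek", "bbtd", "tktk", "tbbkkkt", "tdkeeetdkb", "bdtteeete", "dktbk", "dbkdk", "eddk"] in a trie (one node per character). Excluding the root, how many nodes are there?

117

Insert word by word; a character creates a node only if that edge doesn't already exist:
  "kebtteeb" → 8 new (k, e, b, t, t, e, e, b)
  "kdebbekb" → prefix "k" already present; 7 new (d, e, b, b, e, k, b)
  "kdbkbed" → prefix "kd" already present; 5 new (b, k, b, e, d)
  "tddekbtbbd" → 10 new (t, d, d, e, k, b, t, b, b, d)
  "tdkdedd" → prefix "td" already present; 5 new (k, d, e, d, d)
  "btbkdtbdk" → 9 new (b, t, b, k, d, t, b, d, k)
  "ekedtdbttdk" → 11 new (e, k, e, d, t, d, b, t, t, d, k)
  "ktbdtk" → prefix "k" already present; 5 new (t, b, d, t, k)
  "tkdbdbttd" → prefix "t" already present; 8 new (k, d, b, d, b, t, t, d)
  "tdkettkd" → prefix "tdk" already present; 5 new (e, t, t, k, d)
  "kbee" → prefix "k" already present; 3 new (b, e, e)
  "tetek" → prefix "t" already present; 4 new (e, t, e, k)
  "bbtd" → prefix "b" already present; 3 new (b, t, d)
  "tktk" → prefix "tk" already present; 2 new (t, k)
  "tbbkkkt" → prefix "t" already present; 6 new (b, b, k, k, k, t)
  "tdkeeetdkb" → prefix "tdke" already present; 6 new (e, e, t, d, k, b)
  "bdtteeete" → prefix "b" already present; 8 new (d, t, t, e, e, e, t, e)
  "dktbk" → 5 new (d, k, t, b, k)
  "dbkdk" → prefix "d" already present; 4 new (b, k, d, k)
  "eddk" → prefix "e" already present; 3 new (d, d, k)
Total nodes = 8 + 7 + 5 + 10 + 5 + 9 + 11 + 5 + 8 + 5 + 3 + 4 + 3 + 2 + 6 + 6 + 8 + 5 + 4 + 3 = 117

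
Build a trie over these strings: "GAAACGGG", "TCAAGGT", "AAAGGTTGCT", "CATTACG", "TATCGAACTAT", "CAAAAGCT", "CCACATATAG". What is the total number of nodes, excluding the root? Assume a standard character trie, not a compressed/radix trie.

For each word, the new-node count is its length minus the longest prefix already in the trie:
  "GAAACGGG" → 8 new (G, A, A, A, C, G, G, G)
  "TCAAGGT" → 7 new (T, C, A, A, G, G, T)
  "AAAGGTTGCT" → 10 new (A, A, A, G, G, T, T, G, C, T)
  "CATTACG" → 7 new (C, A, T, T, A, C, G)
  "TATCGAACTAT" → prefix "T" already present; 10 new (A, T, C, G, A, A, C, T, A, T)
  "CAAAAGCT" → prefix "CA" already present; 6 new (A, A, A, G, C, T)
  "CCACATATAG" → prefix "C" already present; 9 new (C, A, C, A, T, A, T, A, G)
Total nodes = 8 + 7 + 10 + 7 + 10 + 6 + 9 = 57

57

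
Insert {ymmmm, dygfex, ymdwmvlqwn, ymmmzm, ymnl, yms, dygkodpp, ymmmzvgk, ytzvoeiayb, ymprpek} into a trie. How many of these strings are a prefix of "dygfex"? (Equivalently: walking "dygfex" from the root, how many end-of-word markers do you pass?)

Traverse "dygfex" character by character; count nodes along the way that are marked as word ends.
Prefixes of the query that are stored words: "dygfex"
Count: 1

1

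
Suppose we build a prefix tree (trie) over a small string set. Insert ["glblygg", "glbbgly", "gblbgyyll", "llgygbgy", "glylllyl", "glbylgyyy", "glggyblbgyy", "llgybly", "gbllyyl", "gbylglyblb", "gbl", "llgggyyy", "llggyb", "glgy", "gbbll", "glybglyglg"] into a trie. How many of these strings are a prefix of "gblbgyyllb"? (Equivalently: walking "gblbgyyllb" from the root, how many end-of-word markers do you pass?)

Check each prefix of "gblbgyyllb" against the stored set — each match is an end-marker on the path.
Prefixes of the query that are stored words: "gbl", "gblbgyyll"
Count: 2

2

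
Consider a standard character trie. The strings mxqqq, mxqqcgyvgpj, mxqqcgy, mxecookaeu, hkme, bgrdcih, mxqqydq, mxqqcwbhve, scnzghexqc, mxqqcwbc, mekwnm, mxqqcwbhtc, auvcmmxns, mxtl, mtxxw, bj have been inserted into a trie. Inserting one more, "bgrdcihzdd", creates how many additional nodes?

"bgrdcih" is already a path in the trie; the remaining "zdd" must be added.
So 10 − 7 = 3 new nodes.

3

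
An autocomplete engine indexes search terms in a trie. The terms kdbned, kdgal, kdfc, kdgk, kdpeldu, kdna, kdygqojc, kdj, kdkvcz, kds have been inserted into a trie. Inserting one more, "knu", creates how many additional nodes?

The longest prefix of "knu" already in the trie is "k" (length 1).
So 3 − 1 = 2 new nodes.

2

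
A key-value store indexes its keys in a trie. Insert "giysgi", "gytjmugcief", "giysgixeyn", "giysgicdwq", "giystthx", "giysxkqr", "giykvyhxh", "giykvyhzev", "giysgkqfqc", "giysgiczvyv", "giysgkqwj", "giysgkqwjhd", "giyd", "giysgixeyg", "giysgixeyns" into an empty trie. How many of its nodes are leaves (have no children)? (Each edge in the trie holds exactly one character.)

12

Leaves are exactly the stored words that no other stored word extends.
Those words: "giyd", "giykvyhxh", "giykvyhzev", "giysgicdwq", "giysgiczvyv", "giysgixeyg", "giysgixeyns", "giysgkqfqc", "giysgkqwjhd", "giystthx", "giysxkqr", "gytjmugcief"
Leaf count: 12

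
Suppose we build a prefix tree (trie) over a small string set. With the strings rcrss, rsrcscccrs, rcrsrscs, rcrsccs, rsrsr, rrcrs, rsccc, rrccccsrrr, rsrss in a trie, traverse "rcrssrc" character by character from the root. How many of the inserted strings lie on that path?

1

Traverse "rcrssrc" character by character; count nodes along the way that are marked as word ends.
Prefixes of the query that are stored words: "rcrss"
Count: 1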